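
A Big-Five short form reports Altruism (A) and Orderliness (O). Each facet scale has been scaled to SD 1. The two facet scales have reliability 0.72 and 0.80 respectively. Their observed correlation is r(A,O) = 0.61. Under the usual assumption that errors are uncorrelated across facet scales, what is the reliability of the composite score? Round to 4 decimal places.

Var(A+O) = 2 + 2·[0.61] = 2 + 1.22 = 3.22.
Because errors are independent across components, Cov(Tᵢ,Tⱼ) = Cov(Xᵢ,Xⱼ); the off-diagonal part of the true-score variance is the same as above.
True-score variance = [0.72 + 0.80] + 1.22 = 1.52 + 1.22 = 2.74.
Reliability = 2.74 / 3.22 = 0.8509.

0.8509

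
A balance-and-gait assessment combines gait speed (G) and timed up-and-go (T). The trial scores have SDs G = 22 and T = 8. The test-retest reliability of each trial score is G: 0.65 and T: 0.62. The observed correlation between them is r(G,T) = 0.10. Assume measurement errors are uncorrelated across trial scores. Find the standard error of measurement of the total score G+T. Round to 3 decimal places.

13.918

Var(total) = 548 + 35.2 = 583.2.
True-score variance = 354.28 + 35.2 = 389.48, so reliability = 0.6678.
Error variance = 583.2 − 389.48 = 193.72; SEM = √193.72 = 13.918.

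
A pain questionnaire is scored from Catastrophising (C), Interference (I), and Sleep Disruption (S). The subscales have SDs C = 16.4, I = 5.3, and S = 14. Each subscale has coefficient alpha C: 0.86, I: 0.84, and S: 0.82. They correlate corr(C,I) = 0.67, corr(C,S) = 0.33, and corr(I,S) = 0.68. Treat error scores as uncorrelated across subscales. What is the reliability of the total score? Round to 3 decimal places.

Var(C+I+S) = 16.4² + 5.3² + 14² + 2·[16.4·5.3·0.67 + 16.4·14·0.33 + 5.3·14·0.68] = 493.05 + 368.921 = 861.971.
Under uncorrelated errors the observed covariances equal the true-score covariances, so only the own-variance terms attenuate.
True-score variance = [16.4²·0.86 + 5.3²·0.84 + 14²·0.82] + 368.921 = 415.621 + 368.921 = 784.542.
Reliability = 784.542 / 861.971 = 0.910.

0.910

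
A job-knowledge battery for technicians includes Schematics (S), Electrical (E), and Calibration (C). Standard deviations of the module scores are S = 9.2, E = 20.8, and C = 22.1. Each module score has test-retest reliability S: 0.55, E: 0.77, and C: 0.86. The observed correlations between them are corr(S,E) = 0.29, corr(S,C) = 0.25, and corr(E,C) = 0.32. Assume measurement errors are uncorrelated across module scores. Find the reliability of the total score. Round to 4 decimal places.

Var(S+E+C) = 9.2² + 20.8² + 22.1² + 2·[9.2·20.8·0.29 + 9.2·22.1·0.25 + 20.8·22.1·0.32] = 1005.69 + 506.844 = 1512.53.
Because errors are independent across components, Cov(Tᵢ,Tⱼ) = Cov(Xᵢ,Xⱼ); the off-diagonal part of the true-score variance is the same as above.
True-score variance = [9.2²·0.55 + 20.8²·0.77 + 22.1²·0.86] + 506.844 = 799.717 + 506.844 = 1306.56.
Reliability = 1306.56 / 1512.53 = 0.8638.

0.8638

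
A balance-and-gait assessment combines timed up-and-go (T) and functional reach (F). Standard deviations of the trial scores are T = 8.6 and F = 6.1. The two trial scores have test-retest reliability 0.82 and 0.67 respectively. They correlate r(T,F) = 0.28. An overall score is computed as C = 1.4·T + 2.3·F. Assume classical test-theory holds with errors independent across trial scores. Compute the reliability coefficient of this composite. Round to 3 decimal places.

Var(C) = 1.4²·8.6² + 2.3²·6.1² + 2·[3.22·8.6·6.1·0.28] = 341.802 + 94.5959 = 436.398.
Under uncorrelated errors the observed covariances equal the true-score covariances, so only the own-variance terms attenuate.
True-score variance = [1.4²·8.6²·0.82 + 2.3²·6.1²·0.67] + 94.5959 = 250.752 + 94.5959 = 345.348.
Reliability = 345.348 / 436.398 = 0.791.

0.791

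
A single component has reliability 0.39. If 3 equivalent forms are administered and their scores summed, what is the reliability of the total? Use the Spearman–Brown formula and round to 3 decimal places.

ρ_k = kρ / (1 + (k−1)ρ) = 3·0.39 / (1 + 2·0.39) = 1.170 / 1.780 = 0.657.

0.657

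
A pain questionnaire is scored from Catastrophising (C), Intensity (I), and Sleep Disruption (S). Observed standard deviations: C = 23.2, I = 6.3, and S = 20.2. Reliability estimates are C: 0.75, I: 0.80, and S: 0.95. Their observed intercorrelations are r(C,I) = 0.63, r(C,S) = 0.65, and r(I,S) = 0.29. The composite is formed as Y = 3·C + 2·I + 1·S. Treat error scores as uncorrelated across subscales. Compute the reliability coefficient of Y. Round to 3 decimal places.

Var(Y) = 3²·23.2² + 2²·6.3² + 20.2² + 2·[6·23.2·6.3·0.63 + 3·23.2·20.2·0.65 + 2·6.3·20.2·0.29] = 5410.96 + 3080.29 = 8491.25.
Because errors are independent across components, Cov(Tᵢ,Tⱼ) = Cov(Xᵢ,Xⱼ); the off-diagonal part of the true-score variance is the same as above.
True-score variance = [3²·23.2²·0.75 + 2²·6.3²·0.80 + 20.2²·0.95] + 3080.29 = 4147.77 + 3080.29 = 7228.05.
Reliability = 7228.05 / 8491.25 = 0.851.

0.851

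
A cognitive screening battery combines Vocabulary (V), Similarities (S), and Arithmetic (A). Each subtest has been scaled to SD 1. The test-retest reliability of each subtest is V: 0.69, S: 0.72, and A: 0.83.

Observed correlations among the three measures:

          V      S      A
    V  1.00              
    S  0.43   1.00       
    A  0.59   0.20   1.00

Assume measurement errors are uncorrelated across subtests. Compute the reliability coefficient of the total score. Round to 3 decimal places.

Var(V+S+A) = 3 + 2·[0.43 + 0.59 + 0.20] = 3 + 2.44 = 5.44.
Under uncorrelated errors the observed covariances equal the true-score covariances, so only the own-variance terms attenuate.
True-score variance = [0.69 + 0.72 + 0.83] + 2.44 = 2.24 + 2.44 = 4.68.
Reliability = 4.68 / 5.44 = 0.860.

0.860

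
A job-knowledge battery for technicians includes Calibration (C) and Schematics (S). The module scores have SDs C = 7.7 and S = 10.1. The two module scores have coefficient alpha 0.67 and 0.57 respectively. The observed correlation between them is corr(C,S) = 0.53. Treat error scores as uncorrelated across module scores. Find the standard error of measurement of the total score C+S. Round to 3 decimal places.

7.964

Var(total) = 161.3 + 82.4362 = 243.736.
True-score variance = 97.87 + 82.4362 = 180.306, so reliability = 0.7398.
Error variance = 243.736 − 180.306 = 63.43; SEM = √63.43 = 7.964.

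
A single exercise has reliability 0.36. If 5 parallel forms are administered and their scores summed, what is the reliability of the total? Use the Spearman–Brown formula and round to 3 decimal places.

0.738

ρ_k = kρ / (1 + (k−1)ρ) = 5·0.36 / (1 + 4·0.36) = 1.800 / 2.440 = 0.738.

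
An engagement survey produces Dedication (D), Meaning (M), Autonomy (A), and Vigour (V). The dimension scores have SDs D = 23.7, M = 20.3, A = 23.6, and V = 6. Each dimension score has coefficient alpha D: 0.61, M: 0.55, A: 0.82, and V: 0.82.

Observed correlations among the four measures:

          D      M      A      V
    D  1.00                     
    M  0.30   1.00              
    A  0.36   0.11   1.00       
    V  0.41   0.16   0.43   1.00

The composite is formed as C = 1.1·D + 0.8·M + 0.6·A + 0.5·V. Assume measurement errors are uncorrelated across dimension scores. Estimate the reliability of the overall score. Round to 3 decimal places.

0.771

Var(C) = 1.1²·23.7² + 0.8²·20.3² + 0.6²·23.6² + 0.5²·6² + 2·[0.88·23.7·20.3·0.30 + 0.66·23.7·23.6·0.36 + 0.55·23.7·6·0.41 + 0.48·20.3·23.6·0.11 + 0.4·20.3·6·0.16 + 0.3·23.6·6·0.43] = 1152.89 + 686.661 = 1839.55.
Because errors are independent across components, Cov(Tᵢ,Tⱼ) = Cov(Xᵢ,Xⱼ); the off-diagonal part of the true-score variance is the same as above.
True-score variance = [1.1²·23.7²·0.61 + 0.8²·20.3²·0.55 + 0.6²·23.6²·0.82 + 0.5²·6²·0.82] + 686.661 = 731.434 + 686.661 = 1418.09.
Reliability = 1418.09 / 1839.55 = 0.771.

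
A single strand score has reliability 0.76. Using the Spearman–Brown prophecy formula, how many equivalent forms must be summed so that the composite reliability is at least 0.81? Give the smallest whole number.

k ≥ ρ*(1−ρ₁)/(ρ₁(1−ρ*)) = 0.81·0.24 / (0.76·0.19) = 1.346.
Smallest integer k = 2.

2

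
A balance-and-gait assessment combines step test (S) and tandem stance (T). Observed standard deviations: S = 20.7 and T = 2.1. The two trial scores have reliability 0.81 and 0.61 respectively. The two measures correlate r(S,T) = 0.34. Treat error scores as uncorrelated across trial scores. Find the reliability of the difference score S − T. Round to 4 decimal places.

0.7939

Var(S−T) = 20.7² + 2.1² − 2·20.7·2.1·0.34 = 432.9 − 29.5596 = 403.34.
With uncorrelated errors the cross-covariances are all true-score covariance, so they carry over unchanged; only the diagonal terms shrink to ρᵢσᵢ².
True-score variance = [20.7²·0.81 + 2.1²·0.61] − 29.5596 = 349.767 − 29.5596 = 320.207.
Reliability = 320.207 / 403.34 = 0.7939.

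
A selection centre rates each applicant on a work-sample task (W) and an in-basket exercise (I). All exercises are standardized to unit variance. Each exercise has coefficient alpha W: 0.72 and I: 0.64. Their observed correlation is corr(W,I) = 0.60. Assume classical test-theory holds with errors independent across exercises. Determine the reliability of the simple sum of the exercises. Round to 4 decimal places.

0.8000

Var(W+I) = 2 + 2·[0.60] = 2 + 1.2 = 3.2.
Because errors are independent across components, Cov(Tᵢ,Tⱼ) = Cov(Xᵢ,Xⱼ); the off-diagonal part of the true-score variance is the same as above.
True-score variance = [0.72 + 0.64] + 1.2 = 1.36 + 1.2 = 2.56.
Reliability = 2.56 / 3.2 = 0.8000.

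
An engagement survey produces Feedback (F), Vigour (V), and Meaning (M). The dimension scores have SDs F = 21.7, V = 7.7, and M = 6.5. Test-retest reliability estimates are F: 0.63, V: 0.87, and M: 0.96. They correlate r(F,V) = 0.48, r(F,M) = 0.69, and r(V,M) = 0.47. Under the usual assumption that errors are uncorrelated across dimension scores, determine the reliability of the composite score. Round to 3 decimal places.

0.812

Var(F+V+M) = 21.7² + 7.7² + 6.5² + 2·[21.7·7.7·0.48 + 21.7·6.5·0.69 + 7.7·6.5·0.47] = 572.43 + 402.102 = 974.532.
Because errors are independent across components, Cov(Tᵢ,Tⱼ) = Cov(Xᵢ,Xⱼ); the off-diagonal part of the true-score variance is the same as above.
True-score variance = [21.7²·0.63 + 7.7²·0.87 + 6.5²·0.96] + 402.102 = 388.803 + 402.102 = 790.905.
Reliability = 790.905 / 974.532 = 0.812.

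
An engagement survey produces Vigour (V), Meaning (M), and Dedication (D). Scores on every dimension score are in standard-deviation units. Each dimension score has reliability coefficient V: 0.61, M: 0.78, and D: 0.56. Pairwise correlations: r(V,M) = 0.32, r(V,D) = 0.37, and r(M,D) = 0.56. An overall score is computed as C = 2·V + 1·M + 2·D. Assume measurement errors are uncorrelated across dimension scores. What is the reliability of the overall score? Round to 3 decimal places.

Var(C) = 2² + 1 + 2² + 2·[2·0.32 + 4·0.37 + 2·0.56] = 9 + 6.48 = 15.48.
Under uncorrelated errors the observed covariances equal the true-score covariances, so only the own-variance terms attenuate.
True-score variance = [2²·0.61 + 0.78 + 2²·0.56] + 6.48 = 5.46 + 6.48 = 11.94.
Reliability = 11.94 / 15.48 = 0.771.

0.771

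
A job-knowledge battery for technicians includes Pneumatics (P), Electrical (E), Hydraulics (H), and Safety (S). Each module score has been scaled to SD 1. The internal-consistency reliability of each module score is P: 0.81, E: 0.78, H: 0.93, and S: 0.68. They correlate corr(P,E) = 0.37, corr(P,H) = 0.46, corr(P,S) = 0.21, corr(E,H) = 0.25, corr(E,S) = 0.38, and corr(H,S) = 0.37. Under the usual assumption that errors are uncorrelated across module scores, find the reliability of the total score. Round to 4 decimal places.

Var(P+E+H+S) = 4 + 2·[0.37 + 0.46 + 0.21 + 0.25 + 0.38 + 0.37] = 4 + 4.08 = 8.08.
Because errors are independent across components, Cov(Tᵢ,Tⱼ) = Cov(Xᵢ,Xⱼ); the off-diagonal part of the true-score variance is the same as above.
True-score variance = [0.81 + 0.78 + 0.93 + 0.68] + 4.08 = 3.2 + 4.08 = 7.28.
Reliability = 7.28 / 8.08 = 0.9010.

0.9010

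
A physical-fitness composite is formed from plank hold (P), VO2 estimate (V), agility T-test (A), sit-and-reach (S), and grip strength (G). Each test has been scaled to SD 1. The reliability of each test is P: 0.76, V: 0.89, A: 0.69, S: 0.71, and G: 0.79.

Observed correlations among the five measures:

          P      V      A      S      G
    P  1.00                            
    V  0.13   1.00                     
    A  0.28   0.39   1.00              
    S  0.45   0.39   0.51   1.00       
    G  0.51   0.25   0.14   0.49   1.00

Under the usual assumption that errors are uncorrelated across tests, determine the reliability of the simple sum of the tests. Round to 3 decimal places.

0.904

Var(P+V+A+S+G) = 5 + 2·[0.13 + 0.28 + 0.45 + 0.51 + 0.39 + 0.39 + 0.25 + 0.51 + 0.14 + 0.49] = 5 + 7.08 = 12.08.
Because errors are independent across components, Cov(Tᵢ,Tⱼ) = Cov(Xᵢ,Xⱼ); the off-diagonal part of the true-score variance is the same as above.
True-score variance = [0.76 + 0.89 + 0.69 + 0.71 + 0.79] + 7.08 = 3.84 + 7.08 = 10.92.
Reliability = 10.92 / 12.08 = 0.904.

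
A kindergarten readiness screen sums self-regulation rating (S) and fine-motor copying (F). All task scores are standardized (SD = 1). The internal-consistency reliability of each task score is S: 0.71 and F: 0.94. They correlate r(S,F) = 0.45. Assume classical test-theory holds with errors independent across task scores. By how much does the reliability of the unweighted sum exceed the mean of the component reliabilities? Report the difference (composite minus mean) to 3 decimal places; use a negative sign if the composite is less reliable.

Var(sum) = 2 + 0.9 = 2.9; true-score variance = 1.65 + 0.9 = 2.55; composite reliability = 0.8793.
Mean component reliability = 0.8250.
Difference = 0.8793 − 0.8250 = 0.054.

0.054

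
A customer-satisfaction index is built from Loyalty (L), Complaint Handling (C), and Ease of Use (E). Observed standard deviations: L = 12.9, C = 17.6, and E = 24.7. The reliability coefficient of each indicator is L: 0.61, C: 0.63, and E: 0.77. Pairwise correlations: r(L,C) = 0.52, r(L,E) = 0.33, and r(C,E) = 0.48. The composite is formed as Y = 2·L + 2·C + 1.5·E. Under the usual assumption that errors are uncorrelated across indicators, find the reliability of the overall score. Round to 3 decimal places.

0.831

Var(Y) = 2²·12.9² + 2²·17.6² + 1.5²·24.7² + 2·[4·12.9·17.6·0.52 + 3·12.9·24.7·0.33 + 3·17.6·24.7·0.48] = 3277.38 + 2827.37 = 6104.75.
Because errors are independent across components, Cov(Tᵢ,Tⱼ) = Cov(Xᵢ,Xⱼ); the off-diagonal part of the true-score variance is the same as above.
True-score variance = [2²·12.9²·0.61 + 2²·17.6²·0.63 + 1.5²·24.7²·0.77] + 2827.37 = 2243.62 + 2827.37 = 5070.98.
Reliability = 5070.98 / 6104.75 = 0.831.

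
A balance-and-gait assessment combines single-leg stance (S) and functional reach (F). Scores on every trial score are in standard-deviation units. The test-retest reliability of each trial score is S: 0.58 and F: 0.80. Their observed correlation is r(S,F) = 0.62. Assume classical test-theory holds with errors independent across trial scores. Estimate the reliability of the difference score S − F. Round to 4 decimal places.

Var(S−F) = 1 + 1 − 2·0.62 = 2 − 1.24 = 0.76.
Because errors are independent across components, Cov(Tᵢ,Tⱼ) = Cov(Xᵢ,Xⱼ); the off-diagonal part of the true-score variance is the same as above.
True-score variance = [0.58 + 0.80] − 1.24 = 1.38 − 1.24 = 0.14.
Reliability = 0.14 / 0.76 = 0.1842.

0.1842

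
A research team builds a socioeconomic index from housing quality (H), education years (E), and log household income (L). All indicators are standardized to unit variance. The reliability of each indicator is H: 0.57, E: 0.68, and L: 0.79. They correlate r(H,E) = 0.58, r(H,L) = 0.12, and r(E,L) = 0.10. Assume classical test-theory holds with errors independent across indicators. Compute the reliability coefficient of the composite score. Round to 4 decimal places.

Var(H+E+L) = 3 + 2·[0.58 + 0.12 + 0.10] = 3 + 1.6 = 4.6.
With uncorrelated errors the cross-covariances are all true-score covariance, so they carry over unchanged; only the diagonal terms shrink to ρᵢσᵢ².
True-score variance = [0.57 + 0.68 + 0.79] + 1.6 = 2.04 + 1.6 = 3.64.
Reliability = 3.64 / 4.6 = 0.7913.

0.7913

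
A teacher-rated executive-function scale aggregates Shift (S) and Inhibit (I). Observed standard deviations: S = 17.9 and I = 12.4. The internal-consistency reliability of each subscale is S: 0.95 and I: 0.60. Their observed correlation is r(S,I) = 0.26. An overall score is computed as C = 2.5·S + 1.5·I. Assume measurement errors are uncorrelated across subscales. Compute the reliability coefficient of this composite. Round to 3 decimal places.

Var(C) = 2.5²·17.9² + 1.5²·12.4² + 2·[3.75·17.9·12.4·0.26] = 2348.52 + 432.822 = 2781.34.
Because errors are independent across components, Cov(Tᵢ,Tⱼ) = Cov(Xᵢ,Xⱼ); the off-diagonal part of the true-score variance is the same as above.
True-score variance = [2.5²·17.9²·0.95 + 1.5²·12.4²·0.60] + 432.822 = 2110.01 + 432.822 = 2542.83.
Reliability = 2542.83 / 2781.34 = 0.914.

0.914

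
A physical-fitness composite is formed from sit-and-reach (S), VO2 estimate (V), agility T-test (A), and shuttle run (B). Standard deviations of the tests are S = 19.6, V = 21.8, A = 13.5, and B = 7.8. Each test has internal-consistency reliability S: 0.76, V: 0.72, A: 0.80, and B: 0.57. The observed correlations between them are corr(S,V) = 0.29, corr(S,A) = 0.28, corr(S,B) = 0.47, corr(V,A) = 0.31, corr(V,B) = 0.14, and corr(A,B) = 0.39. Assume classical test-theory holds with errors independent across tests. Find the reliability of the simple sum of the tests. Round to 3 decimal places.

Var(S+V+A+B) = 19.6² + 21.8² + 13.5² + 7.8² + 2·[19.6·21.8·0.29 + 19.6·13.5·0.28 + 19.6·7.8·0.47 + 21.8·13.5·0.31 + 21.8·7.8·0.14 + 13.5·7.8·0.39] = 1102.49 + 851.917 = 1954.41.
With uncorrelated errors the cross-covariances are all true-score covariance, so they carry over unchanged; only the diagonal terms shrink to ρᵢσᵢ².
True-score variance = [19.6²·0.76 + 21.8²·0.72 + 13.5²·0.80 + 7.8²·0.57] + 851.917 = 814.613 + 851.917 = 1666.53.
Reliability = 1666.53 / 1954.41 = 0.853.

0.853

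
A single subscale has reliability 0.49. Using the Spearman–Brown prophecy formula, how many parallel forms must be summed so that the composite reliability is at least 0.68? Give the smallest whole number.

3

k ≥ ρ*(1−ρ₁)/(ρ₁(1−ρ*)) = 0.68·0.51 / (0.49·0.32) = 2.212.
Smallest integer k = 3.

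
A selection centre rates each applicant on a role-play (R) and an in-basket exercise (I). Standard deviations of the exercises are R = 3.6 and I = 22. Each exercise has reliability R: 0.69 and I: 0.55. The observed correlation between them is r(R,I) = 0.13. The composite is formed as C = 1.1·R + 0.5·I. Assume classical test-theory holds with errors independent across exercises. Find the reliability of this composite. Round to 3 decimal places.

0.599

Var(C) = 1.1²·3.6² + 0.5²·22² + 2·[0.55·3.6·22·0.13] = 136.682 + 11.3256 = 148.007.
Because errors are independent across components, Cov(Tᵢ,Tⱼ) = Cov(Xᵢ,Xⱼ); the off-diagonal part of the true-score variance is the same as above.
True-score variance = [1.1²·3.6²·0.69 + 0.5²·22²·0.55] + 11.3256 = 77.3703 + 11.3256 = 88.6959.
Reliability = 88.6959 / 148.007 = 0.599.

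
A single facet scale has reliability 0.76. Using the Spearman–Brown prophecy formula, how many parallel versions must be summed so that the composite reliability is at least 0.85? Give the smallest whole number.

k ≥ ρ*(1−ρ₁)/(ρ₁(1−ρ*)) = 0.85·0.24 / (0.76·0.15) = 1.789.
Smallest integer k = 2.

2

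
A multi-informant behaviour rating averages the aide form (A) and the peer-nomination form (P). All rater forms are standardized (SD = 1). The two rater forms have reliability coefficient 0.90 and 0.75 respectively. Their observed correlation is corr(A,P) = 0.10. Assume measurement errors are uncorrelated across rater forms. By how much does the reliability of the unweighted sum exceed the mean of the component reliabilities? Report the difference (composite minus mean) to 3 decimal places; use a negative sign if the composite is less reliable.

0.016

Var(sum) = 2 + 0.2 = 2.2; true-score variance = 1.65 + 0.2 = 1.85; composite reliability = 0.8409.
Mean component reliability = 0.8250.
Difference = 0.8409 − 0.8250 = 0.016.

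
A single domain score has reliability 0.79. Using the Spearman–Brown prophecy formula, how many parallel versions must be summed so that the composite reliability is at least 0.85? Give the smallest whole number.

2

k ≥ ρ*(1−ρ₁)/(ρ₁(1−ρ*)) = 0.85·0.21 / (0.79·0.15) = 1.506.
Smallest integer k = 2.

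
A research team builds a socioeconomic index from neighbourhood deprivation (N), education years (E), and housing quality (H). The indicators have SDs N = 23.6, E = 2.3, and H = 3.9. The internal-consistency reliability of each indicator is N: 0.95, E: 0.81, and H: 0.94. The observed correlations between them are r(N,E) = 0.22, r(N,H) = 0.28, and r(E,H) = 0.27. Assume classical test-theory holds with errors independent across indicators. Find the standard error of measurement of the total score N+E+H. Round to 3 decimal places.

Var(total) = 577.46 + 80.2694 = 657.729.
True-score variance = 547.694 + 80.2694 = 627.964, so reliability = 0.9547.
Error variance = 657.729 − 627.964 = 29.7657; SEM = √29.7657 = 5.456.

5.456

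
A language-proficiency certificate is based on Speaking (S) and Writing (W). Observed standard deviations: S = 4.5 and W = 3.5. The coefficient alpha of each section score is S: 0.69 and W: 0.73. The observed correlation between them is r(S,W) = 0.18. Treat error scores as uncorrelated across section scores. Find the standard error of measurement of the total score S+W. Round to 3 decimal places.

Var(total) = 32.5 + 5.67 = 38.17.
True-score variance = 22.915 + 5.67 = 28.585, so reliability = 0.7489.
Error variance = 38.17 − 28.585 = 9.585; SEM = √9.585 = 3.096.

3.096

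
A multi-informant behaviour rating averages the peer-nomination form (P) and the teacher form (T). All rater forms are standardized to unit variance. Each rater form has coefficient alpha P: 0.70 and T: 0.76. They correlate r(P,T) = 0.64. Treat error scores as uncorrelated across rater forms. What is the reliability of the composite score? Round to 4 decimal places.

0.8354

Var(P+T) = 2 + 2·[0.64] = 2 + 1.28 = 3.28.
Under uncorrelated errors the observed covariances equal the true-score covariances, so only the own-variance terms attenuate.
True-score variance = [0.70 + 0.76] + 1.28 = 1.46 + 1.28 = 2.74.
Reliability = 2.74 / 3.28 = 0.8354.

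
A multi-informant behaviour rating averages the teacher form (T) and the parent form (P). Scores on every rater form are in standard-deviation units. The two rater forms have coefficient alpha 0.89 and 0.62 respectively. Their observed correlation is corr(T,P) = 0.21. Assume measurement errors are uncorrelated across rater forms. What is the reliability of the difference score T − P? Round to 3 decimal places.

Var(T−P) = 1 + 1 − 2·0.21 = 2 − 0.42 = 1.58.
Under uncorrelated errors the observed covariances equal the true-score covariances, so only the own-variance terms attenuate.
True-score variance = [0.89 + 0.62] − 0.42 = 1.51 − 0.42 = 1.09.
Reliability = 1.09 / 1.58 = 0.690.

0.690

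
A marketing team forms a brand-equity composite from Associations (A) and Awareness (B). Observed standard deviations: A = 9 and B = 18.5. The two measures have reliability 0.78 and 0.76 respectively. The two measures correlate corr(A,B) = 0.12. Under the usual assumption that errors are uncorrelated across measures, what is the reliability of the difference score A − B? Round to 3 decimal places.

Var(A−B) = 9² + 18.5² − 2·9·18.5·0.12 = 423.25 − 39.96 = 383.29.
Under uncorrelated errors the observed covariances equal the true-score covariances, so only the own-variance terms attenuate.
True-score variance = [9²·0.78 + 18.5²·0.76] − 39.96 = 323.29 − 39.96 = 283.33.
Reliability = 283.33 / 383.29 = 0.739.

0.739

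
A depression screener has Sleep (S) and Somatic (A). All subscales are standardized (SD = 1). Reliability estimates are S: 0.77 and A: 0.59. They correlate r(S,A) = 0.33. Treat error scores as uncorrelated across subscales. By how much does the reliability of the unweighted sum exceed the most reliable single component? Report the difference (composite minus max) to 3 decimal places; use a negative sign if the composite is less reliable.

Var(sum) = 2 + 0.66 = 2.66; true-score variance = 1.36 + 0.66 = 2.02; composite reliability = 0.7594.
Max component reliability = 0.7700.
Difference = 0.7594 − 0.7700 = -0.011.

-0.011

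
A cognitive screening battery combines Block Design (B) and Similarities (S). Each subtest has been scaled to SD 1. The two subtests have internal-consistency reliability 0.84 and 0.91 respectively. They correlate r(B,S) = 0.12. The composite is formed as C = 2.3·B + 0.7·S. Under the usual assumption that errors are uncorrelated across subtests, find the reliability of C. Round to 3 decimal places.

0.856

Var(C) = 2.3² + 0.7² + 2·[1.61·0.12] = 5.78 + 0.3864 = 6.1664.
With uncorrelated errors the cross-covariances are all true-score covariance, so they carry over unchanged; only the diagonal terms shrink to ρᵢσᵢ².
True-score variance = [2.3²·0.84 + 0.7²·0.91] + 0.3864 = 4.8895 + 0.3864 = 5.2759.
Reliability = 5.2759 / 6.1664 = 0.856.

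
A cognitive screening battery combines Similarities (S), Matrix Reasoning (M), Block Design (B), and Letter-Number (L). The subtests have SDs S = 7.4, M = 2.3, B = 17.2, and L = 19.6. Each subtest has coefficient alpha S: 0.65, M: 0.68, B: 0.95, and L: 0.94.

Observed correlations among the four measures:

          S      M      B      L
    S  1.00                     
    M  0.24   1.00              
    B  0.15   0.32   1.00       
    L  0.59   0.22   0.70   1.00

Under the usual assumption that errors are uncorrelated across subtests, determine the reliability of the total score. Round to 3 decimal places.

0.960

Var(S+M+B+L) = 7.4² + 2.3² + 17.2² + 19.6² + 2·[7.4·2.3·0.24 + 7.4·17.2·0.15 + 7.4·19.6·0.59 + 2.3·17.2·0.32 + 2.3·19.6·0.22 + 17.2·19.6·0.70] = 740.05 + 734.622 = 1474.67.
Under uncorrelated errors the observed covariances equal the true-score covariances, so only the own-variance terms attenuate.
True-score variance = [7.4²·0.65 + 2.3²·0.68 + 17.2²·0.95 + 19.6²·0.94] + 734.622 = 681.35 + 734.622 = 1415.97.
Reliability = 1415.97 / 1474.67 = 0.960.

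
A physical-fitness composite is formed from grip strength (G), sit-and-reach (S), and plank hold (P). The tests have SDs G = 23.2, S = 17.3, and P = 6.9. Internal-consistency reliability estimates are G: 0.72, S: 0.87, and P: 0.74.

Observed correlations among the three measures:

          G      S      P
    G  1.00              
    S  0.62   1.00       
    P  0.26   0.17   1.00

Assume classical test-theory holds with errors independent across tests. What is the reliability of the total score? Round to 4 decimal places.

Var(G+S+P) = 23.2² + 17.3² + 6.9² + 2·[23.2·17.3·0.62 + 23.2·6.9·0.26 + 17.3·6.9·0.17] = 885.14 + 621.514 = 1506.65.
Because errors are independent across components, Cov(Tᵢ,Tⱼ) = Cov(Xᵢ,Xⱼ); the off-diagonal part of the true-score variance is the same as above.
True-score variance = [23.2²·0.72 + 17.3²·0.87 + 6.9²·0.74] + 621.514 = 683.147 + 621.514 = 1304.66.
Reliability = 1304.66 / 1506.65 = 0.8659.

0.8659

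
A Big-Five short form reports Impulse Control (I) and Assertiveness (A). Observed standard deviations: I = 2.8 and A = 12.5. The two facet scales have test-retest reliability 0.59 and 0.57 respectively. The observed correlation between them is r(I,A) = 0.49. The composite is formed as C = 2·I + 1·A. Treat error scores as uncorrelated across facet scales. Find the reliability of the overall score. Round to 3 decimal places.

0.688

Var(C) = 2²·2.8² + 12.5² + 2·[2·2.8·12.5·0.49] = 187.61 + 68.6 = 256.21.
Because errors are independent across components, Cov(Tᵢ,Tⱼ) = Cov(Xᵢ,Xⱼ); the off-diagonal part of the true-score variance is the same as above.
True-score variance = [2²·2.8²·0.59 + 12.5²·0.57] + 68.6 = 107.565 + 68.6 = 176.165.
Reliability = 176.165 / 256.21 = 0.688.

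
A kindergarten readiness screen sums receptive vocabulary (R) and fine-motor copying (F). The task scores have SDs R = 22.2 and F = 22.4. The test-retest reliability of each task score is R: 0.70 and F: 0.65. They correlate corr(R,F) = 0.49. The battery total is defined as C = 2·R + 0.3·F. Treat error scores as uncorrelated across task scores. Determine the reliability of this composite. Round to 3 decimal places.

0.737

Var(C) = 2²·22.2² + 0.3²·22.4² + 2·[0.6·22.2·22.4·0.49] = 2016.52 + 292.401 = 2308.92.
Because errors are independent across components, Cov(Tᵢ,Tⱼ) = Cov(Xᵢ,Xⱼ); the off-diagonal part of the true-score variance is the same as above.
True-score variance = [2²·22.2²·0.70 + 0.3²·22.4²·0.65] + 292.401 = 1409.3 + 292.401 = 1701.71.
Reliability = 1701.71 / 2308.92 = 0.737.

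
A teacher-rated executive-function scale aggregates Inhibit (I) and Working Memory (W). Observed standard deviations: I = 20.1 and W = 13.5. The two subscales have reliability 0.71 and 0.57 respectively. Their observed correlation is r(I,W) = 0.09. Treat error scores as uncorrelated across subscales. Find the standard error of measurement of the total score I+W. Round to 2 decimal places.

Var(total) = 586.26 + 48.843 = 635.103.
True-score variance = 390.73 + 48.843 = 439.573, so reliability = 0.6921.
Error variance = 635.103 − 439.573 = 195.53; SEM = √195.53 = 13.98.

13.98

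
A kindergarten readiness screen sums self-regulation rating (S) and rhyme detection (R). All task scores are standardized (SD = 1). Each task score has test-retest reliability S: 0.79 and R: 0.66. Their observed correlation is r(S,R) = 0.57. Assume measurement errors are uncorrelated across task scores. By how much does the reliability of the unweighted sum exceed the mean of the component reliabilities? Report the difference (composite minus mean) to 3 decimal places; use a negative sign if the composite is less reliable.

0.100

Var(sum) = 2 + 1.14 = 3.14; true-score variance = 1.45 + 1.14 = 2.59; composite reliability = 0.8248.
Mean component reliability = 0.7250.
Difference = 0.8248 − 0.7250 = 0.100.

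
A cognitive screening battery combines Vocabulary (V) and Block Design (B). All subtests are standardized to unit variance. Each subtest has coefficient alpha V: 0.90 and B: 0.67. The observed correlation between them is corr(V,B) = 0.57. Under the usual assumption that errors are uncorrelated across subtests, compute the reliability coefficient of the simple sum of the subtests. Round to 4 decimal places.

Var(V+B) = 2 + 2·[0.57] = 2 + 1.14 = 3.14.
Under uncorrelated errors the observed covariances equal the true-score covariances, so only the own-variance terms attenuate.
True-score variance = [0.90 + 0.67] + 1.14 = 1.57 + 1.14 = 2.71.
Reliability = 2.71 / 3.14 = 0.8631.

0.8631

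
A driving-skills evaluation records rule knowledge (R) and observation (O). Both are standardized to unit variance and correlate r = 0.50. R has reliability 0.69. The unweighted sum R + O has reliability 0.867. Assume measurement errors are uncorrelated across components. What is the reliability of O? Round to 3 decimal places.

Var(R+O) = 2 + 2·0.50 = 3.000.
True-score variance = ρ_R + ρ_O + 2·0.50, so 0.867 = (0.69 + ρ_O + 1.00) / 3.000.
ρ_O = 0.867·3.000 − 0.69 − 1.00 = 0.911.

0.911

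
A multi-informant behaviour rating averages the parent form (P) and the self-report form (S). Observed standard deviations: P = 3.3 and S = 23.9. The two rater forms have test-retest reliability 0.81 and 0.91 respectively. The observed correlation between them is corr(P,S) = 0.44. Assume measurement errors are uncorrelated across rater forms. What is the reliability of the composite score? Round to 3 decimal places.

0.918

Var(P+S) = 3.3² + 23.9² + 2·[3.3·23.9·0.44] = 582.1 + 69.4056 = 651.506.
Because errors are independent across components, Cov(Tᵢ,Tⱼ) = Cov(Xᵢ,Xⱼ); the off-diagonal part of the true-score variance is the same as above.
True-score variance = [3.3²·0.81 + 23.9²·0.91] + 69.4056 = 528.622 + 69.4056 = 598.028.
Reliability = 598.028 / 651.506 = 0.918.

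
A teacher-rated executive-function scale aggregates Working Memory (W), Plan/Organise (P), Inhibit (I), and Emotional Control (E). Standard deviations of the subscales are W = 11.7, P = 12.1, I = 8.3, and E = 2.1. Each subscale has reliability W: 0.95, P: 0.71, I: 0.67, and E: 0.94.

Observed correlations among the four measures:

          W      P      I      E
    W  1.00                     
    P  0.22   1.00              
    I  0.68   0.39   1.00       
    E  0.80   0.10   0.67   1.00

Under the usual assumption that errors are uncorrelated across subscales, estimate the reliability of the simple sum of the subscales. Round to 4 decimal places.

Var(W+P+I+E) = 11.7² + 12.1² + 8.3² + 2.1² + 2·[11.7·12.1·0.22 + 11.7·8.3·0.68 + 11.7·2.1·0.80 + 12.1·8.3·0.39 + 12.1·2.1·0.10 + 8.3·2.1·0.67] = 356.6 + 340.446 = 697.046.
Under uncorrelated errors the observed covariances equal the true-score covariances, so only the own-variance terms attenuate.
True-score variance = [11.7²·0.95 + 12.1²·0.71 + 8.3²·0.67 + 2.1²·0.94] + 340.446 = 284.298 + 340.446 = 624.744.
Reliability = 624.744 / 697.046 = 0.8963.

0.8963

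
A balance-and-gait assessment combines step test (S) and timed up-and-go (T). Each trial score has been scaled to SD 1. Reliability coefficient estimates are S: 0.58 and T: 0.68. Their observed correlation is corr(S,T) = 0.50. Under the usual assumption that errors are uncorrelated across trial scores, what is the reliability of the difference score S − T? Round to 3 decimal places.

Var(S−T) = 1 + 1 − 2·0.50 = 2 − 1 = 1.
Because errors are independent across components, Cov(Tᵢ,Tⱼ) = Cov(Xᵢ,Xⱼ); the off-diagonal part of the true-score variance is the same as above.
True-score variance = [0.58 + 0.68] − 1 = 1.26 − 1 = 0.26.
Reliability = 0.26 / 1 = 0.260.

0.260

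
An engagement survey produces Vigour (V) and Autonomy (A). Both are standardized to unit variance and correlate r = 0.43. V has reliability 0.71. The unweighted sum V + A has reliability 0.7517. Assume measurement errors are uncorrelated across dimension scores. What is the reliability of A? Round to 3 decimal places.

0.580

Var(V+A) = 2 + 2·0.43 = 2.860.
True-score variance = ρ_V + ρ_A + 2·0.43, so 0.7517 = (0.71 + ρ_A + 0.86) / 2.860.
ρ_A = 0.7517·2.860 − 0.71 − 0.86 = 0.580.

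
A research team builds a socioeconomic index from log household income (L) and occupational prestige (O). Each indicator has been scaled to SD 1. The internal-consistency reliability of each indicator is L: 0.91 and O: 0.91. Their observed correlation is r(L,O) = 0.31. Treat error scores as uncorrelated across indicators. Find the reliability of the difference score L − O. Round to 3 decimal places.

Var(L−O) = 1 + 1 − 2·0.31 = 2 − 0.62 = 1.38.
Under uncorrelated errors the observed covariances equal the true-score covariances, so only the own-variance terms attenuate.
True-score variance = [0.91 + 0.91] − 0.62 = 1.82 − 0.62 = 1.2.
Reliability = 1.2 / 1.38 = 0.870.

0.870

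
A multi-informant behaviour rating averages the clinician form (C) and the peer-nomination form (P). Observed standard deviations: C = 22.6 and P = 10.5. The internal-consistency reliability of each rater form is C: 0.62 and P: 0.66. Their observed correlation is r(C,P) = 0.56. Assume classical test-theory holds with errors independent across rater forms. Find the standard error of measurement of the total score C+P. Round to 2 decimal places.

Var(total) = 621.01 + 265.776 = 886.786.
True-score variance = 389.436 + 265.776 = 655.212, so reliability = 0.7389.
Error variance = 886.786 − 655.212 = 231.574; SEM = √231.574 = 15.22.

15.22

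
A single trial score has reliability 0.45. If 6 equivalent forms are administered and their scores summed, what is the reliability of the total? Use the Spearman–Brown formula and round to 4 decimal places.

ρ_k = kρ / (1 + (k−1)ρ) = 6·0.45 / (1 + 5·0.45) = 2.700 / 3.250 = 0.8308.

0.8308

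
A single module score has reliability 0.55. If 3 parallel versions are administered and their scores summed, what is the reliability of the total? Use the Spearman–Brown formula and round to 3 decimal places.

ρ_k = kρ / (1 + (k−1)ρ) = 3·0.55 / (1 + 2·0.55) = 1.650 / 2.100 = 0.786.

0.786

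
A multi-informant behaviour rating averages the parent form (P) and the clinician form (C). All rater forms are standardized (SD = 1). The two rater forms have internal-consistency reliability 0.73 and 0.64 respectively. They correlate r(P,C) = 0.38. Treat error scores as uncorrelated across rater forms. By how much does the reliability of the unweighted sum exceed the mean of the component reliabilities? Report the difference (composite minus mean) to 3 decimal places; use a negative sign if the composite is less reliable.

0.087

Var(sum) = 2 + 0.76 = 2.76; true-score variance = 1.37 + 0.76 = 2.13; composite reliability = 0.7717.
Mean component reliability = 0.6850.
Difference = 0.7717 − 0.6850 = 0.087.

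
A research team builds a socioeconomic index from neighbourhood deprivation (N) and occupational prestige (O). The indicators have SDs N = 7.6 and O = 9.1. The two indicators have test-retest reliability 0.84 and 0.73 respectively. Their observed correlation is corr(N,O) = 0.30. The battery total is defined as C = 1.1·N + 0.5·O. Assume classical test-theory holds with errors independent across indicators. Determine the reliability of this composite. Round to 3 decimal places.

0.852

Var(C) = 1.1²·7.6² + 0.5²·9.1² + 2·[0.55·7.6·9.1·0.30] = 90.5921 + 22.8228 = 113.415.
With uncorrelated errors the cross-covariances are all true-score covariance, so they carry over unchanged; only the diagonal terms shrink to ρᵢσᵢ².
True-score variance = [1.1²·7.6²·0.84 + 0.5²·9.1²·0.73] + 22.8228 = 73.8201 + 22.8228 = 96.6429.
Reliability = 96.6429 / 113.415 = 0.852.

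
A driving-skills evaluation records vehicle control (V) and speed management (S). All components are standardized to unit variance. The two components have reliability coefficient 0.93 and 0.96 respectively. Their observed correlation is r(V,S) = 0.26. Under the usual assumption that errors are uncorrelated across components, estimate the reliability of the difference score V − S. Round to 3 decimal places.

Var(V−S) = 1 + 1 − 2·0.26 = 2 − 0.52 = 1.48.
Because errors are independent across components, Cov(Tᵢ,Tⱼ) = Cov(Xᵢ,Xⱼ); the off-diagonal part of the true-score variance is the same as above.
True-score variance = [0.93 + 0.96] − 0.52 = 1.89 − 0.52 = 1.37.
Reliability = 1.37 / 1.48 = 0.926.

0.926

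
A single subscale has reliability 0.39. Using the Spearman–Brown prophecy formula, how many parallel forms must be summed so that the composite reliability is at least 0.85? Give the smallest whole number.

9

k ≥ ρ*(1−ρ₁)/(ρ₁(1−ρ*)) = 0.85·0.61 / (0.39·0.15) = 8.863.
Smallest integer k = 9.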